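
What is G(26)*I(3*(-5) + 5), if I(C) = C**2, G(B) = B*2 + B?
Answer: 7800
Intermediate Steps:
G(B) = 3*B (G(B) = 2*B + B = 3*B)
G(26)*I(3*(-5) + 5) = (3*26)*(3*(-5) + 5)**2 = 78*(-15 + 5)**2 = 78*(-10)**2 = 78*100 = 7800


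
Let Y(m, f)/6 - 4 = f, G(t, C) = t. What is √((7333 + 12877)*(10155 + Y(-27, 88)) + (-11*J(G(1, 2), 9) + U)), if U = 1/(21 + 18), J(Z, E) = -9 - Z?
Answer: √329127030219/39 ≈ 14710.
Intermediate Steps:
Y(m, f) = 24 + 6*f
U = 1/39 ≈ 0.025641
√((7333 + 12877)*(10155 + Y(-27, 88)) + (-11*J(G(1, 2), 9) + U)) = √((7333 + 12877)*(10155 + (24 + 6*88)) + (-11*(-9 - 1*1) + 1/39)) = √(20210*(10155 + (24 + 528)) + (-11*(-9 - 1) + 1/39)) = √(20210*(10155 + 552) + (-11*(-10) + 1/39)) = √(20210*10707 + (110 + 1/39)) = √(216388470 + 4291/39) = √(8439154621/39) = √329127030219/39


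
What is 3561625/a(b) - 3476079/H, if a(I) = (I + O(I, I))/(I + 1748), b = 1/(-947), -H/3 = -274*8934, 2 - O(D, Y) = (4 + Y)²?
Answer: -2277899588154560729869/5119693102228 ≈ -4.4493e+8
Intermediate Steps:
O(D, Y) = 2 - (4 + Y)²
H = 7343748 (H = -(-822)*8934 = -3*(-2447916) = 7343748)
b = -1/947 ≈ -0.0010560
a(I) = (2 + I - (4 + I)²)/(1748 + I) (a(I) = (I + (2 - (4 + I)²))/(I + 1748) = (2 + I - (4 + I)²)/(1748 + I))
3561625/a(b) - 3476079/H = 3561625/(((2 - 1/947 - (4 - 1/947)²)/(1748 - 1/947))) - 3476079/7343748 = 3561625/(((2 - 1/947 - (3787/947)²)/(1655355/947))) - 3476079*1/7343748 = 3561625/((947*(2 - 1/947 - 1*14341369/896809)/1655355)) - 386231/815972 = 3561625/((947*(2 - 1/947 - 14341369/896809)/1655355)) - 386231/815972 = 3561625/(((947/1655355)*(-12548698/896809))) - 386231/815972 = 3561625/(-12548698/1567621185) - 386231/815972 = 3561625*(-1567621185/12548698) - 386231/815972 = -5583278803025625/12548698 - 386231/815972 = -2277899588154560729869/5119693102228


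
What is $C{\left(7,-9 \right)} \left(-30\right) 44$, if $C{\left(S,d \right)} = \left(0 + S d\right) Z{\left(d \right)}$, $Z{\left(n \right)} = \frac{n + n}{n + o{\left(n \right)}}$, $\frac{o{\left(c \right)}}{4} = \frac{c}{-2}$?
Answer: $-166320$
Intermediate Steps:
$o{\left(c \right)} = - 2 c$ ($o{\left(c \right)} = 4 \frac{c}{-2} = 4 c \left(- \frac{1}{2}\right) = 4 \left(- \frac{c}{2}\right) = - 2 c$)
$Z{\left(n \right)} = -2$ ($Z{\left(n \right)} = \frac{n + n}{n - 2 n} = \frac{2 n}{\left(-1\right) n} = 2 n \left(- \frac{1}{n}\right) = -2$)
$C{\left(S,d \right)} = - 2 S d$ ($C{\left(S,d \right)} = \left(0 + S d\right) \left(-2\right) = S d \left(-2\right) = - 2 S d$)
$C{\left(7,-9 \right)} \left(-30\right) 44 = \left(-2\right) 7 \left(-9\right) \left(-30\right) 44 = 126 \left(-30\right) 44 = \left(-3780\right) 44 = -166320$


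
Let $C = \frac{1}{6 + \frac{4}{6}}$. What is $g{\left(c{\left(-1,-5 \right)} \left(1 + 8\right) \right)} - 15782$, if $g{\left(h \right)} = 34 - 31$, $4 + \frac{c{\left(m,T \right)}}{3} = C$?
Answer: $-15779$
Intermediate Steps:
$C = \frac{3}{20}$ ($C = \frac{1}{6 + 4 \cdot \frac{1}{6}} = \frac{1}{6 + \frac{2}{3}} = \frac{1}{\frac{20}{3}} = \frac{3}{20} \approx 0.15$)
$c{\left(m,T \right)} = - \frac{231}{20}$ ($c{\left(m,T \right)} = -12 + 3 \cdot \frac{3}{20} = -12 + \frac{9}{20} = - \frac{231}{20}$)
$g{\left(h \right)} = 3$
$g{\left(c{\left(-1,-5 \right)} \left(1 + 8\right) \right)} - 15782 = 3 - 15782 = -15779$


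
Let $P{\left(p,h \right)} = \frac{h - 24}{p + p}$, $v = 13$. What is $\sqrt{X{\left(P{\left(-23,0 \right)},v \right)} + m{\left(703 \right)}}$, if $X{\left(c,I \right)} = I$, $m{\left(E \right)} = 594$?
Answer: $\sqrt{607} \approx 24.637$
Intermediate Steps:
$P{\left(p,h \right)} = \frac{-24 + h}{2 p}$
$\sqrt{X{\left(P{\left(-23,0 \right)},v \right)} + m{\left(703 \right)}} = \sqrt{13 + 594} = \sqrt{607}$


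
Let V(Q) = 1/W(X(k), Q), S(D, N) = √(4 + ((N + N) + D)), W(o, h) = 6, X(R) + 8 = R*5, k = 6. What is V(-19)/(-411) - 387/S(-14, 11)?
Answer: -1/2466 - 129*√3/2 ≈ -111.72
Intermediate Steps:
X(R) = -8 + 5*R (X(R) = -8 + R*5 = -8 + 5*R)
S(D, N) = √(4 + D + 2*N) (S(D, N) = √(4 + (2*N + D)) = √(4 + (D + 2*N)) = √(4 + D + 2*N))
V(Q) = ⅙ (V(Q) = 1/6 = ⅙)
V(-19)/(-411) - 387/S(-14, 11) = (⅙)/(-411) - 387/√(4 - 14 + 2*11) = (⅙)*(-1/411) - 387/√(4 - 14 + 22) = -1/2466 - 387*√3/6 = -1/2466 - 129*√3/2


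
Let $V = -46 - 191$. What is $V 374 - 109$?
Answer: $-88747$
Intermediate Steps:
$V = -237$ ($V = -46 - 191 = -237$)
$V 374 - 109 = \left(-237\right) 374 - 109 = -88638 - 109 = -88747$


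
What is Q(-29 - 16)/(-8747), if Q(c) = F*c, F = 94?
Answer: 4230/8747 ≈ 0.48359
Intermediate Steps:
Q(c) = 94*c
Q(-29 - 16)/(-8747) = (94*(-29 - 16))/(-8747) = (94*(-45))*(-1/8747) = -4230*(-1/8747) = 4230/8747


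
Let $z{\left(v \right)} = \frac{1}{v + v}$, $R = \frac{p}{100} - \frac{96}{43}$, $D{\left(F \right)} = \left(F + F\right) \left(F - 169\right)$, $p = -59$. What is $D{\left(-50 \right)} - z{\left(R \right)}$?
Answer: $\frac{265802450}{12137} \approx 21900.0$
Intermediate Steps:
$D{\left(F \right)} = 2 F \left(-169 + F\right)$
$R = - \frac{12137}{4300}$ ($R = - \frac{59}{100} - \frac{96}{43} = - \frac{12137}{4300} \approx -2.8226$)
$z{\left(v \right)} = \frac{1}{2 v}$
$D{\left(-50 \right)} - z{\left(R \right)} = 2 \left(-50\right) \left(-169 - 50\right) - \frac{1}{2 \left(- \frac{12137}{4300}\right)} = 2 \left(-50\right) \left(-219\right) - \frac{1}{2} \left(- \frac{4300}{12137}\right) = 21900 - - \frac{2150}{12137} = 21900 + \frac{2150}{12137} = \frac{265802450}{12137}$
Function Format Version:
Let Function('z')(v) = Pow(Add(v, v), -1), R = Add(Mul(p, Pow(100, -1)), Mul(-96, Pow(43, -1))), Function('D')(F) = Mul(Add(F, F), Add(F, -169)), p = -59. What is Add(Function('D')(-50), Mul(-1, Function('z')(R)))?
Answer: Rational(265802450, 12137) ≈ 21900.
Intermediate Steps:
Function('D')(F) = Mul(2, F, Add(-169, F)) (Function('D')(F) = Mul(Mul(2, F), Add(-169, F)) = Mul(2, F, Add(-169, F)))
R = Rational(-12137, 4300) (R = Add(Mul(-59, Pow(100, -1)), Mul(-96, Pow(43, -1))) = Add(Mul(-59, Rational(1, 100)), Mul(-96, Rational(1, 43))) = Add(Rational(-59, 100), Rational(-96, 43)) = Rational(-12137, 4300) ≈ -2.8226)
Function('z')(v) = Mul(Rational(1, 2), Pow(v, -1)) (Function('z')(v) = Pow(Mul(2, v), -1) = Mul(Rational(1, 2), Pow(v, -1)))
Add(Function('D')(-50), Mul(-1, Function('z')(R))) = Add(Mul(2, -50, Add(-169, -50)), Mul(-1, Mul(Rational(1, 2), Pow(Rational(-12137, 4300), -1)))) = Add(Mul(2, -50, -219), Mul(-1, Mul(Rational(1, 2), Rational(-4300, 12137)))) = Add(21900, Mul(-1, Rational(-2150, 12137))) = Add(21900, Rational(2150, 12137)) = Rational(265802450, 12137)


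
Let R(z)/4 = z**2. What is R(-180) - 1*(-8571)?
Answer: 138171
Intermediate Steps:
R(z) = 4*z**2
R(-180) - 1*(-8571) = 4*(-180)**2 - 1*(-8571) = 4*32400 + 8571 = 129600 + 8571 = 138171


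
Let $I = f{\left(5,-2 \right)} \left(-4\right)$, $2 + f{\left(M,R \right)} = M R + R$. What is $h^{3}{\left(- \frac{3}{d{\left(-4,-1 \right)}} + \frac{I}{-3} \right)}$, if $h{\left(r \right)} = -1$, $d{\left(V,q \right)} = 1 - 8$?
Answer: $-1$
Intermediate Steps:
$f{\left(M,R \right)} = -2 + R + M R$ ($f{\left(M,R \right)} = -2 + \left(M R + R\right) = -2 + \left(R + M R\right) = -2 + R + M R$)
$d{\left(V,q \right)} = -7$ ($d{\left(V,q \right)} = 1 - 8 = -7$)
$I = 56$ ($I = \left(-2 - 2 + 5 \left(-2\right)\right) \left(-4\right) = \left(-2 - 2 - 10\right) \left(-4\right) = \left(-14\right) \left(-4\right) = 56$)
$h^{3}{\left(- \frac{3}{d{\left(-4,-1 \right)}} + \frac{I}{-3} \right)} = \left(-1\right)^{3} = -1$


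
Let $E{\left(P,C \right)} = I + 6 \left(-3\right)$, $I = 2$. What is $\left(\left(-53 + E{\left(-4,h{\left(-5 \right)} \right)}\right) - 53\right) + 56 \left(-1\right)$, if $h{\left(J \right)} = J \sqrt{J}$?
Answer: $-178$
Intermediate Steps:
$h{\left(J \right)} = J^{\frac{3}{2}}$
$E{\left(P,C \right)} = -16$ ($E{\left(P,C \right)} = 2 + 6 \left(-3\right) = 2 - 18 = -16$)
$\left(\left(-53 + E{\left(-4,h{\left(-5 \right)} \right)}\right) - 53\right) + 56 \left(-1\right) = \left(\left(-53 - 16\right) - 53\right) + 56 \left(-1\right) = \left(-69 - 53\right) - 56 = -122 - 56 = -178$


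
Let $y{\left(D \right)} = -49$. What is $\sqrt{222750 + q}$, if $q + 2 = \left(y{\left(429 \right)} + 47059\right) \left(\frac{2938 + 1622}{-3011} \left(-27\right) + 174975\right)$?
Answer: $\frac{\sqrt{74593502718548458}}{3011} \approx 90707.0$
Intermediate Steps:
$q = \frac{24772993437428}{3011}$ ($q = -2 + \left(-49 + 47059\right) \left(\frac{2938 + 1622}{-3011} \left(-27\right) + 174975\right) = -2 + 47010 \left(4560 \left(- \frac{1}{3011}\right) \left(-27\right) + 174975\right) = -2 + 47010 \left(\left(- \frac{4560}{3011}\right) \left(-27\right) + 174975\right) = -2 + 47010 \left(\frac{123120}{3011} + 174975\right) = -2 + 47010 \cdot \frac{526972845}{3011} = -2 + \frac{24772993443450}{3011} = \frac{24772993437428}{3011} \approx 8.2275 \cdot 10^{9}$)
$\sqrt{222750 + q} = \sqrt{222750 + \frac{24772993437428}{3011}} = \sqrt{\frac{24773664137678}{3011}} = \frac{\sqrt{74593502718548458}}{3011}$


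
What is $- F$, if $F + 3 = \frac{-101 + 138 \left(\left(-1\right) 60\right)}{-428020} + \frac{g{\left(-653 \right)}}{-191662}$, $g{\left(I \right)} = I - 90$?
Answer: $\frac{122090584819}{41017584620} \approx 2.9765$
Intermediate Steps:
$g{\left(I \right)} = -90 + I$
$F = - \frac{122090584819}{41017584620}$ ($F = -3 + \left(\frac{-101 + 138 \left(\left(-1\right) 60\right)}{-428020} + \frac{-90 - 653}{-191662}\right) = -3 - \left(- \frac{743}{191662} - \left(-101 + 138 \left(-60\right)\right) \left(- \frac{1}{428020}\right)\right) = -3 + \left(\left(-101 - 8280\right) \left(- \frac{1}{428020}\right) + \frac{743}{191662}\right) = -3 + \left(\left(-8381\right) \left(- \frac{1}{428020}\right) + \frac{743}{191662}\right) = -3 + \left(\frac{8381}{428020} + \frac{743}{191662}\right) = -3 + \frac{962169041}{41017584620} = - \frac{122090584819}{41017584620} \approx -2.9765$)
$- F = \left(-1\right) \left(- \frac{122090584819}{41017584620}\right) = \frac{122090584819}{41017584620}$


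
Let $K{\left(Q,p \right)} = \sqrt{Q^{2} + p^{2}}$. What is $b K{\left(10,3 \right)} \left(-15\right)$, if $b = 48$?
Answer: $- 720 \sqrt{109} \approx -7517.0$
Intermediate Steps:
$b K{\left(10,3 \right)} \left(-15\right) = 48 \sqrt{10^{2} + 3^{2}} \left(-15\right) = 48 \sqrt{100 + 9} \left(-15\right) = 48 \sqrt{109} \left(-15\right) = - 720 \sqrt{109}$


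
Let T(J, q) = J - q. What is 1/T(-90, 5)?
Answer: -1/95 ≈ -0.010526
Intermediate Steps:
1/T(-90, 5) = 1/(-90 - 1*5) = 1/(-90 - 5) = 1/(-95) = -1/95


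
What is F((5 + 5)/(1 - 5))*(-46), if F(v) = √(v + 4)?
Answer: -23*√6 ≈ -56.338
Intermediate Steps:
F(v) = √(4 + v)
F((5 + 5)/(1 - 5))*(-46) = √(4 + (5 + 5)/(1 - 5))*(-46) = √(4 + 10/(-4))*(-46) = √(4 + 10*(-¼))*(-46) = √(4 - 5/2)*(-46) = √(3/2)*(-46) = (√6/2)*(-46) = -23*√6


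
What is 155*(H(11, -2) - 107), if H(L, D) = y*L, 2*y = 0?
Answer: -16585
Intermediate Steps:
y = 0 (y = (½)*0 = 0)
H(L, D) = 0 (H(L, D) = 0*L = 0)
155*(H(11, -2) - 107) = 155*(0 - 107) = 155*(-107) = -16585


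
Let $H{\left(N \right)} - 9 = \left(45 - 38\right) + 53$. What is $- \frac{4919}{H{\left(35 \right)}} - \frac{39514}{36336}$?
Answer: $- \frac{30243875}{417864} \approx -72.377$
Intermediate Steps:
$H{\left(N \right)} = 69$ ($H{\left(N \right)} = 9 + \left(\left(45 - 38\right) + 53\right) = 9 + \left(7 + 53\right) = 9 + 60 = 69$)
$- \frac{4919}{H{\left(35 \right)}} - \frac{39514}{36336} = - \frac{4919}{69} - \frac{39514}{36336} = \left(-4919\right) \frac{1}{69} - \frac{19757}{18168} = - \frac{4919}{69} - \frac{19757}{18168} = - \frac{30243875}{417864}$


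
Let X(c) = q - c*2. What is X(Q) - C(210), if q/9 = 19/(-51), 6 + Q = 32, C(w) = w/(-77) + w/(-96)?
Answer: -150911/2992 ≈ -50.438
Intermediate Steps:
C(w) = -173*w/7392 (C(w) = w*(-1/77) + w*(-1/96) = -w/77 - w/96 = -173*w/7392)
Q = 26 (Q = -6 + 32 = 26)
q = -57/17 (q = 9*(19/(-51)) = 9*(19*(-1/51)) = 9*(-19/51) = -57/17 ≈ -3.3529)
X(c) = -57/17 - 2*c (X(c) = -57/17 - c*2 = -57/17 - 2*c)
X(Q) - C(210) = (-57/17 - 2*26) - (-173)*210/7392 = (-57/17 - 52) - 1*(-865/176) = -941/17 + 865/176 = -150911/2992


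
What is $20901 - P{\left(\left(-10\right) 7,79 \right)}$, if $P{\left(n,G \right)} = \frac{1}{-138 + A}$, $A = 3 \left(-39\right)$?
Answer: $\frac{5329756}{255} \approx 20901.0$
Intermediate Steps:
$A = -117$
$P{\left(n,G \right)} = - \frac{1}{255}$ ($P{\left(n,G \right)} = \frac{1}{-138 - 117} = \frac{1}{-255} = - \frac{1}{255}$)
$20901 - P{\left(\left(-10\right) 7,79 \right)} = 20901 - - \frac{1}{255} = 20901 + \frac{1}{255} = \frac{5329756}{255}$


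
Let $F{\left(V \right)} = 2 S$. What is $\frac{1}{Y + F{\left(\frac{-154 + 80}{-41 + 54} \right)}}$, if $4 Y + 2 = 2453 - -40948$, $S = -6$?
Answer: $\frac{4}{43351} \approx 9.227 \cdot 10^{-5}$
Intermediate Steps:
$F{\left(V \right)} = -12$ ($F{\left(V \right)} = 2 \left(-6\right) = -12$)
$Y = \frac{43399}{4}$ ($Y = - \frac{1}{2} + \frac{2453 - -40948}{4} = - \frac{1}{2} + \frac{2453 + 40948}{4} = - \frac{1}{2} + \frac{1}{4} \cdot 43401 = - \frac{1}{2} + \frac{43401}{4} = \frac{43399}{4} \approx 10850.0$)
$\frac{1}{Y + F{\left(\frac{-154 + 80}{-41 + 54} \right)}} = \frac{1}{\frac{43399}{4} - 12} = \frac{1}{\frac{43351}{4}} = \frac{4}{43351}$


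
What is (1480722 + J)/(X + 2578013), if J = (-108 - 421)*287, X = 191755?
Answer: 1328899/2769768 ≈ 0.47979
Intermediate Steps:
J = -151823 (J = -529*287 = -151823)
(1480722 + J)/(X + 2578013) = (1480722 - 151823)/(191755 + 2578013) = 1328899/2769768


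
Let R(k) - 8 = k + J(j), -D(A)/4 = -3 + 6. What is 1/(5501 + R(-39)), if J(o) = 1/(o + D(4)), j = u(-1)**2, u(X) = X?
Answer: 11/60169 ≈ 0.00018282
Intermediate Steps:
D(A) = -12 (D(A) = -4*(-3 + 6) = -4*3 = -12)
j = 1 (j = (-1)**2 = 1)
J(o) = 1/(-12 + o) (J(o) = 1/(o - 12) = 1/(-12 + o))
R(k) = 87/11 + k (R(k) = 8 + (k + 1/(-12 + 1)) = 8 + (k + 1/(-11)) = 8 + (k - 1/11) = 8 + (-1/11 + k) = 87/11 + k)
1/(5501 + R(-39)) = 1/(5501 + (87/11 - 39)) = 1/(5501 - 342/11) = 1/(60169/11) = 11/60169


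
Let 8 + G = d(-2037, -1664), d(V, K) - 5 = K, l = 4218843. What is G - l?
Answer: -4220510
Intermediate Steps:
d(V, K) = 5 + K
G = -1667 (G = -8 + (5 - 1664) = -8 - 1659 = -1667)
G - l = -1667 - 1*4218843 = -1667 - 4218843 = -4220510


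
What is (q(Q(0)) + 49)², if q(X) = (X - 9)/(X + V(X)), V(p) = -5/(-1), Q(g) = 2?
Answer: 2304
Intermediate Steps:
V(p) = 5 (V(p) = -5*(-1) = 5)
q(X) = (-9 + X)/(5 + X) (q(X) = (X - 9)/(X + 5) = (-9 + X)/(5 + X))
(q(Q(0)) + 49)² = ((-9 + 2)/(5 + 2) + 49)² = (-7/7 + 49)² = ((⅐)*(-7) + 49)² = (-1 + 49)² = 48² = 2304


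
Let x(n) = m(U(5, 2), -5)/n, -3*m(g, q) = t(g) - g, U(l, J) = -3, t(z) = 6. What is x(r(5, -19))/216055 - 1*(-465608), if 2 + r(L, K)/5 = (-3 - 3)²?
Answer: 17101479194797/36729350 ≈ 4.6561e+5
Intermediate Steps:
r(L, K) = 170 (r(L, K) = -10 + 5*(-3 - 3)² = -10 + 5*(-6)² = -10 + 5*36 = -10 + 180 = 170)
m(g, q) = -2 + g/3 (m(g, q) = -(6 - g)/3 = -2 + g/3)
x(n) = -3/n (x(n) = (-2 + (⅓)*(-3))/n = (-2 - 1)/n = -3/n)
x(r(5, -19))/216055 - 1*(-465608) = -3/170/216055 - 1*(-465608) = -3*1/170*(1/216055) + 465608 = -3/170*1/216055 + 465608 = -3/36729350 + 465608 = 17101479194797/36729350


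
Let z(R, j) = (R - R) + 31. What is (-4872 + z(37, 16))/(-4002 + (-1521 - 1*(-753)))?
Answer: 4841/4770 ≈ 1.0149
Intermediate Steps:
z(R, j) = 31 (z(R, j) = 0 + 31 = 31)
(-4872 + z(37, 16))/(-4002 + (-1521 - 1*(-753))) = (-4872 + 31)/(-4002 + (-1521 - 1*(-753))) = -4841/(-4002 + (-1521 + 753)) = -4841/(-4002 - 768) = -4841/(-4770) = -4841*(-1/4770) = 4841/4770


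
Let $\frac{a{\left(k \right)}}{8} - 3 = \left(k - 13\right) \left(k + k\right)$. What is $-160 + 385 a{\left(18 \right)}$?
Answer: $563480$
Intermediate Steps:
$a{\left(k \right)} = 24 + 16 k \left(-13 + k\right)$ ($a{\left(k \right)} = 24 + 8 \left(k - 13\right) \left(k + k\right) = 24 + 8 \left(-13 + k\right) 2 k = 24 + 8 \cdot 2 k \left(-13 + k\right) = 24 + 16 k \left(-13 + k\right)$)
$-160 + 385 a{\left(18 \right)} = -160 + 385 \left(24 - 3744 + 16 \cdot 18^{2}\right) = -160 + 385 \left(24 - 3744 + 16 \cdot 324\right) = -160 + 385 \left(24 - 3744 + 5184\right) = -160 + 385 \cdot 1464 = -160 + 563640 = 563480$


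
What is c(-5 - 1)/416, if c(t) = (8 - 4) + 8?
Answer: 3/104 ≈ 0.028846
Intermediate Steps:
c(t) = 12 (c(t) = 4 + 8 = 12)
c(-5 - 1)/416 = 12/416 = 12*(1/416) = 3/104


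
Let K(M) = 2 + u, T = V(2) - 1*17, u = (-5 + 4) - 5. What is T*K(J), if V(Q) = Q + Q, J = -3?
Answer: 52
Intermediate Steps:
V(Q) = 2*Q
u = -6 (u = -1 - 5 = -6)
T = -13 (T = 2*2 - 1*17 = 4 - 17 = -13)
K(M) = -4 (K(M) = 2 - 6 = -4)
T*K(J) = -13*(-4) = 52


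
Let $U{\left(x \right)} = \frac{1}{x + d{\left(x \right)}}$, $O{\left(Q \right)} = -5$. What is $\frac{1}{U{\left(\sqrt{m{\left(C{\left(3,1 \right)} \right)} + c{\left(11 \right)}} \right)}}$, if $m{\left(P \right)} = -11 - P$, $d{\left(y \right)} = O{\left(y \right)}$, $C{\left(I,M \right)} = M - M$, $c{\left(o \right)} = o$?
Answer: $-5$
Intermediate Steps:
$C{\left(I,M \right)} = 0$
$d{\left(y \right)} = -5$
$U{\left(x \right)} = \frac{1}{-5 + x}$ ($U{\left(x \right)} = \frac{1}{x - 5} = \frac{1}{-5 + x}$)
$\frac{1}{U{\left(\sqrt{m{\left(C{\left(3,1 \right)} \right)} + c{\left(11 \right)}} \right)}} = \frac{1}{\frac{1}{-5 + \sqrt{\left(-11 - 0\right) + 11}}} = \frac{1}{\frac{1}{-5 + \sqrt{\left(-11 + 0\right) + 11}}} = \frac{1}{\frac{1}{-5 + \sqrt{-11 + 11}}} = \frac{1}{\frac{1}{-5 + \sqrt{0}}} = \frac{1}{\frac{1}{-5 + 0}} = \frac{1}{\frac{1}{-5}} = \frac{1}{- \frac{1}{5}} = -5$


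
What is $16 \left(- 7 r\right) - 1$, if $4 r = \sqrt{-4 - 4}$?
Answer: $-1 - 56 i \sqrt{2} \approx -1.0 - 79.196 i$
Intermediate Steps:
$r = \frac{i \sqrt{2}}{2}$ ($r = \frac{\sqrt{-4 - 4}}{4} = \frac{\sqrt{-8}}{4} = \frac{2 i \sqrt{2}}{4} = \frac{i \sqrt{2}}{2} \approx 0.70711 i$)
$16 \left(- 7 r\right) - 1 = 16 \left(- 7 \frac{i \sqrt{2}}{2}\right) - 1 = 16 \left(- \frac{7 i \sqrt{2}}{2}\right) - 1 = - 56 i \sqrt{2} - 1 = -1 - 56 i \sqrt{2}$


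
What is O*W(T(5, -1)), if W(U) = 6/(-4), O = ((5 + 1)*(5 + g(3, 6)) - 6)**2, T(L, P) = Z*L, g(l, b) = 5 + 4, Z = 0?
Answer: -9126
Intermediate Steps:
g(l, b) = 9
T(L, P) = 0 (T(L, P) = 0*L = 0)
O = 6084 (O = ((5 + 1)*(5 + 9) - 6)**2 = (6*14 - 6)**2 = (84 - 6)**2 = 78**2 = 6084)
W(U) = -3/2 (W(U) = 6*(-1/4) = -3/2)
O*W(T(5, -1)) = 6084*(-3/2) = -9126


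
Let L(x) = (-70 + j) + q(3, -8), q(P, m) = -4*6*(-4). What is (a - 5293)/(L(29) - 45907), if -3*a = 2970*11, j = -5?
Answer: 16183/45886 ≈ 0.35268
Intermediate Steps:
q(P, m) = 96 (q(P, m) = -24*(-4) = 96)
a = -10890 (a = -990*11 = -⅓*32670 = -10890)
L(x) = 21 (L(x) = (-70 - 5) + 96 = -75 + 96 = 21)
(a - 5293)/(L(29) - 45907) = (-10890 - 5293)/(21 - 45907) = -16183/(-45886) = -16183*(-1/45886) = 16183/45886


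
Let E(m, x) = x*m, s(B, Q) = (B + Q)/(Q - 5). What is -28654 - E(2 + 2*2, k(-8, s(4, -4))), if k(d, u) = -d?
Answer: -28702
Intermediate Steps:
s(B, Q) = (B + Q)/(-5 + Q)
E(m, x) = m*x
-28654 - E(2 + 2*2, k(-8, s(4, -4))) = -28654 - (2 + 2*2)*(-1*(-8)) = -28654 - (2 + 4)*8 = -28654 - 6*8 = -28654 - 1*48 = -28654 - 48 = -28702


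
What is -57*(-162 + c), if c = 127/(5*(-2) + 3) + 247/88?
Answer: 6226623/616 ≈ 10108.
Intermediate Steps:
c = -9447/616 (c = 127/(-10 + 3) + 247*(1/88) = 127/(-7) + 247/88 = 127*(-⅐) + 247/88 = -127/7 + 247/88 = -9447/616 ≈ -15.336)
-57*(-162 + c) = -57*(-162 - 9447/616) = -57*(-109239)/616 = -1*(-6226623/616) = 6226623/616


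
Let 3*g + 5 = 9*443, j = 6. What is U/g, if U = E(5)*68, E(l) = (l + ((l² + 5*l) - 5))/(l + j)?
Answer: 5100/21901 ≈ 0.23287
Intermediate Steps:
g = 3982/3 (g = -5/3 + (9*443)/3 = -5/3 + (⅓)*3987 = -5/3 + 1329 = 3982/3 ≈ 1327.3)
E(l) = (-5 + l² + 6*l)/(6 + l) (E(l) = (l + ((l² + 5*l) - 5))/(l + 6) = (l + (-5 + l² + 5*l))/(6 + l) = (-5 + l² + 6*l)/(6 + l))
U = 3400/11 (U = ((-5 + 5² + 6*5)/(6 + 5))*68 = ((-5 + 25 + 30)/11)*68 = ((1/11)*50)*68 = (50/11)*68 = 3400/11 ≈ 309.09)
U/g = 3400/(11*(3982/3)) = (3400/11)*(3/3982) = 5100/21901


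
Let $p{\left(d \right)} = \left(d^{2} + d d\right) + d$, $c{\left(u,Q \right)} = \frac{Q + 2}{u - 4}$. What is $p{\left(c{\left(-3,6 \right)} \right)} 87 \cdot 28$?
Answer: $\frac{25056}{7} \approx 3579.4$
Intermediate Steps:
$c{\left(u,Q \right)} = \frac{2 + Q}{-4 + u}$
$p{\left(d \right)} = d + 2 d^{2}$ ($p{\left(d \right)} = \left(d^{2} + d^{2}\right) + d = 2 d^{2} + d = d + 2 d^{2}$)
$p{\left(c{\left(-3,6 \right)} \right)} 87 \cdot 28 = \frac{2 + 6}{-4 - 3} \left(1 + 2 \frac{2 + 6}{-4 - 3}\right) 87 \cdot 28 = \frac{1}{-7} \cdot 8 \left(1 + 2 \frac{1}{-7} \cdot 8\right) 87 \cdot 28 = \left(- \frac{1}{7}\right) 8 \left(1 + 2 \left(\left(- \frac{1}{7}\right) 8\right)\right) 87 \cdot 28 = - \frac{8 \left(1 + 2 \left(- \frac{8}{7}\right)\right)}{7} \cdot 87 \cdot 28 = - \frac{8 \left(1 - \frac{16}{7}\right)}{7} \cdot 87 \cdot 28 = \left(- \frac{8}{7}\right) \left(- \frac{9}{7}\right) 87 \cdot 28 = \frac{72}{49} \cdot 87 \cdot 28 = \frac{6264}{49} \cdot 28 = \frac{25056}{7}$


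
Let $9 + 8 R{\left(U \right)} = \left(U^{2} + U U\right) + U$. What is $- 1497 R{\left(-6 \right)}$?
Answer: $- \frac{85329}{8} \approx -10666.0$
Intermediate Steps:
$R{\left(U \right)} = - \frac{9}{8} + \frac{U^{2}}{4} + \frac{U}{8}$ ($R{\left(U \right)} = - \frac{9}{8} + \frac{\left(U^{2} + U U\right) + U}{8} = - \frac{9}{8} + \frac{\left(U^{2} + U^{2}\right) + U}{8} = - \frac{9}{8} + \frac{2 U^{2} + U}{8} = - \frac{9}{8} + \frac{U + 2 U^{2}}{8} = - \frac{9}{8} + \left(\frac{U^{2}}{4} + \frac{U}{8}\right) = - \frac{9}{8} + \frac{U^{2}}{4} + \frac{U}{8}$)
$- 1497 R{\left(-6 \right)} = - 1497 \left(- \frac{9}{8} + \frac{\left(-6\right)^{2}}{4} + \frac{1}{8} \left(-6\right)\right) = - 1497 \left(- \frac{9}{8} + \frac{1}{4} \cdot 36 - \frac{3}{4}\right) = - 1497 \left(- \frac{9}{8} + 9 - \frac{3}{4}\right) = \left(-1497\right) \frac{57}{8} = - \frac{85329}{8}$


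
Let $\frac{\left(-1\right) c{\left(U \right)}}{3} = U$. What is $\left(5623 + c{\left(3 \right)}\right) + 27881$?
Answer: $33495$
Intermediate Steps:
$c{\left(U \right)} = - 3 U$
$\left(5623 + c{\left(3 \right)}\right) + 27881 = \left(5623 - 9\right) + 27881 = 5614 + 27881 = 33495$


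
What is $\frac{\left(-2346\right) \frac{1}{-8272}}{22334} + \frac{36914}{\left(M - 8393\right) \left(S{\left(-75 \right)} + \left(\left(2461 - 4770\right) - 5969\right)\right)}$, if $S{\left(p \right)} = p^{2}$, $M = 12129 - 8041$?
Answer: $\frac{3423269600081}{1055012117118960} \approx 0.0032448$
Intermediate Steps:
$M = 4088$
$\frac{\left(-2346\right) \frac{1}{-8272}}{22334} + \frac{36914}{\left(M - 8393\right) \left(S{\left(-75 \right)} + \left(\left(2461 - 4770\right) - 5969\right)\right)} = \frac{\left(-2346\right) \frac{1}{-8272}}{22334} + \frac{36914}{\left(4088 - 8393\right) \left(\left(-75\right)^{2} + \left(\left(2461 - 4770\right) - 5969\right)\right)} = \left(-2346\right) \left(- \frac{1}{8272}\right) \frac{1}{22334} + \frac{36914}{\left(-4305\right) \left(5625 + \left(\left(2461 - 4770\right) - 5969\right)\right)} = \frac{1173}{4136} \cdot \frac{1}{22334} + \frac{36914}{\left(-4305\right) \left(5625 - 8278\right)} = \frac{1173}{92373424} + \frac{36914}{\left(-4305\right) \left(5625 - 8278\right)} = \frac{1173}{92373424} + \frac{36914}{\left(-4305\right) \left(-2653\right)} = \frac{1173}{92373424} + \frac{36914}{11421165} = \frac{3423269600081}{1055012117118960}$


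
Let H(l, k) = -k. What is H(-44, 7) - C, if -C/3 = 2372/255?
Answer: 1777/85 ≈ 20.906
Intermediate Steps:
C = -2372/85 (C = -7116/255 = -3*2372/255 = -2372/85 ≈ -27.906)
H(-44, 7) - C = -1*7 - 1*(-2372/85) = -7 + 2372/85 = 1777/85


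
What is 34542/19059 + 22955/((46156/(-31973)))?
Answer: -4662190745711/293229068 ≈ -15899.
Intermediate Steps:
34542/19059 + 22955/((46156/(-31973))) = 34542*(1/19059) + 22955/((46156*(-1/31973))) = 11514/6353 + 22955/(-46156/31973) = 11514/6353 + 22955*(-31973/46156) = 11514/6353 - 733940215/46156 = -4662190745711/293229068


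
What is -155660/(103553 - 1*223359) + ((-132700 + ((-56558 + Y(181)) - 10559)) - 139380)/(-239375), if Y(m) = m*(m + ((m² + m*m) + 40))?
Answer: -673865256008/14339280625 ≈ -46.994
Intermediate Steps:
Y(m) = m*(40 + m + 2*m²) (Y(m) = m*(m + ((m² + m²) + 40)) = m*(m + (2*m² + 40)) = m*(m + (40 + 2*m²)) = m*(40 + m + 2*m²))
-155660/(103553 - 1*223359) + ((-132700 + ((-56558 + Y(181)) - 10559)) - 139380)/(-239375) = -155660/(103553 - 1*223359) + ((-132700 + ((-56558 + 181*(40 + 181 + 2*181²)) - 10559)) - 139380)/(-239375) = -155660/(103553 - 223359) + ((-132700 + ((-56558 + 181*(40 + 181 + 2*32761)) - 10559)) - 139380)*(-1/239375) = -155660/(-119806) + ((-132700 + ((-56558 + 181*(40 + 181 + 65522)) - 10559)) - 139380)*(-1/239375) = -155660*(-1/119806) + ((-132700 + ((-56558 + 181*65743) - 10559)) - 139380)*(-1/239375) = 77830/59903 + ((-132700 + ((-56558 + 11899483) - 10559)) - 139380)*(-1/239375) = 77830/59903 + ((-132700 + (11842925 - 10559)) - 139380)*(-1/239375) = 77830/59903 + ((-132700 + 11832366) - 139380)*(-1/239375) = 77830/59903 + (11699666 - 139380)*(-1/239375) = 77830/59903 + 11560286*(-1/239375) = 77830/59903 - 11560286/239375 = -673865256008/14339280625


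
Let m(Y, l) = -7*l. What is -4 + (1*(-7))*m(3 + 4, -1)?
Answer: -53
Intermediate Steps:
-4 + (1*(-7))*m(3 + 4, -1) = -4 + (1*(-7))*(-7*(-1)) = -4 - 7*7 = -4 - 49 = -53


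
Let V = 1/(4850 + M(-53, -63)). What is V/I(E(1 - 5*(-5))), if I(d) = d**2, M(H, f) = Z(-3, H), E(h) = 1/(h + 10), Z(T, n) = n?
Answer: 144/533 ≈ 0.27017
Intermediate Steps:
E(h) = 1/(10 + h)
M(H, f) = H
V = 1/4797 (V = 1/(4850 - 53) = 1/4797 ≈ 0.00020846)
V/I(E(1 - 5*(-5))) = 1/(4797*((1/(10 + (1 - 5*(-5))))**2)) = 1/(4797*((1/(10 + (1 + 25)))**2)) = 1/(4797*((1/(10 + 26))**2)) = 1/(4797*((1/36)**2)) = 1/(4797*(1/1296)) = (1/4797)*1296 = 144/533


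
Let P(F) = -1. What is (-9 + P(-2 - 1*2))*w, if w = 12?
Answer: -120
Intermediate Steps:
(-9 + P(-2 - 1*2))*w = (-9 - 1)*12 = -10*12 = -120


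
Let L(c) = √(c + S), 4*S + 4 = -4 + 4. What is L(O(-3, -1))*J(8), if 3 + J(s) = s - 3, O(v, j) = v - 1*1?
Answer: 2*I*√5 ≈ 4.4721*I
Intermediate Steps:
S = -1 (S = -1 + (-4 + 4)/4 = -1 + (¼)*0 = -1 + 0 = -1)
O(v, j) = -1 + v (O(v, j) = v - 1 = -1 + v)
L(c) = √(-1 + c) (L(c) = √(c - 1) = √(-1 + c))
J(s) = -6 + s (J(s) = -3 + (s - 3) = -3 + (-3 + s) = -6 + s)
L(O(-3, -1))*J(8) = √(-1 + (-1 - 3))*(-6 + 8) = √(-1 - 4)*2 = √(-5)*2 = (I*√5)*2 = 2*I*√5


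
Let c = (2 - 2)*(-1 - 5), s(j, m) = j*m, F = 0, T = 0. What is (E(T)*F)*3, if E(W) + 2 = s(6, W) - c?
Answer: 0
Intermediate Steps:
c = 0 (c = 0*(-6) = 0)
E(W) = -2 + 6*W (E(W) = -2 + (6*W - 1*0) = -2 + (6*W + 0) = -2 + 6*W)
(E(T)*F)*3 = ((-2 + 6*0)*0)*3 = ((-2 + 0)*0)*3 = -2*0*3 = 0*3 = 0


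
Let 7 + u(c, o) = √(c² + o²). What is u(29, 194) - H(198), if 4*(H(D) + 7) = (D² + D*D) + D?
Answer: -39303/2 + √38477 ≈ -19455.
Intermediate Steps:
u(c, o) = -7 + √(c² + o²)
H(D) = -7 + D²/2 + D/4 (H(D) = -7 + ((D² + D*D) + D)/4 = -7 + ((D² + D²) + D)/4 = -7 + (2*D² + D)/4 = -7 + (D + 2*D²)/4 = -7 + (D²/2 + D/4) = -7 + D²/2 + D/4)
u(29, 194) - H(198) = (-7 + √(29² + 194²)) - (-7 + (½)*198² + (¼)*198) = (-7 + √(841 + 37636)) - (-7 + (½)*39204 + 99/2) = (-7 + √38477) - (-7 + 19602 + 99/2) = (-7 + √38477) - 1*39289/2 = (-7 + √38477) - 39289/2 = -39303/2 + √38477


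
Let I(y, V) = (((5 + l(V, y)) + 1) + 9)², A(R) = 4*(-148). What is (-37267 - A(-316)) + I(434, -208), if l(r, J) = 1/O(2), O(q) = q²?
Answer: -583079/16 ≈ -36442.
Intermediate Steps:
l(r, J) = ¼ (l(r, J) = 1/(2²) = 1/4 = ¼)
A(R) = -592
I(y, V) = 3721/16 (I(y, V) = (((5 + ¼) + 1) + 9)² = ((21/4 + 1) + 9)² = (25/4 + 9)² = (61/4)² = 3721/16)
(-37267 - A(-316)) + I(434, -208) = (-37267 - 1*(-592)) + 3721/16 = (-37267 + 592) + 3721/16 = -36675 + 3721/16 = -583079/16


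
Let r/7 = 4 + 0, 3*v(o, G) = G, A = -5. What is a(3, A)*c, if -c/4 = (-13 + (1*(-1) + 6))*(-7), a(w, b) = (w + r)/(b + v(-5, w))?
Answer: 1736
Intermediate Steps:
v(o, G) = G/3
r = 28 (r = 7*(4 + 0) = 7*4 = 28)
a(w, b) = (28 + w)/(b + w/3) (a(w, b) = (w + 28)/(b + w/3) = (28 + w)/(b + w/3))
c = -224 (c = -4*(-13 + (1*(-1) + 6))*(-7) = -4*(-13 + (-1 + 6))*(-7) = -4*(-13 + 5)*(-7) = -(-32)*(-7) = -4*56 = -224)
a(3, A)*c = (3*(28 + 3)/(3 + 3*(-5)))*(-224) = (3*31/(3 - 15))*(-224) = (3*31/(-12))*(-224) = (3*(-1/12)*31)*(-224) = -31/4*(-224) = 1736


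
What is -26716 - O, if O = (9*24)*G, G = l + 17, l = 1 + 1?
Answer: -30820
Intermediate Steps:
l = 2
G = 19 (G = 2 + 17 = 19)
O = 4104 (O = (9*24)*19 = 216*19 = 4104)
-26716 - O = -26716 - 1*4104 = -26716 - 4104 = -30820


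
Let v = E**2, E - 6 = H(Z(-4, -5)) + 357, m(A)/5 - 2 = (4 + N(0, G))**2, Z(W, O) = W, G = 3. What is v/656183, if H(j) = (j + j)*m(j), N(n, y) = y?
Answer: 2812329/656183 ≈ 4.2859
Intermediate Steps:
m(A) = 255 (m(A) = 10 + 5*(4 + 3)**2 = 10 + 5*7**2 = 10 + 5*49 = 10 + 245 = 255)
H(j) = 510*j (H(j) = (j + j)*255 = (2*j)*255 = 510*j)
E = -1677 (E = 6 + (510*(-4) + 357) = 6 + (-2040 + 357) = 6 - 1683 = -1677)
v = 2812329 (v = (-1677)**2 = 2812329)
v/656183 = 2812329/656183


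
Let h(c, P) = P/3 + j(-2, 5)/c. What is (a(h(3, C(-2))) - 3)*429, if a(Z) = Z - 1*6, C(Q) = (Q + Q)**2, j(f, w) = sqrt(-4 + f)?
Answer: -1573 + 143*I*sqrt(6) ≈ -1573.0 + 350.28*I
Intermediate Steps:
C(Q) = 4*Q**2 (C(Q) = (2*Q)**2 = 4*Q**2)
h(c, P) = P/3 + I*sqrt(6)/c (h(c, P) = P/3 + sqrt(-4 - 2)/c = P*(1/3) + sqrt(-6)/c = P/3 + (I*sqrt(6))/c = P/3 + I*sqrt(6)/c)
a(Z) = -6 + Z (a(Z) = Z - 6 = -6 + Z)
(a(h(3, C(-2))) - 3)*429 = ((-6 + ((4*(-2)**2)/3 + I*sqrt(6)/3)) - 3)*429 = ((-6 + ((4*4)/3 + I*sqrt(6)*(1/3))) - 3)*429 = ((-6 + ((1/3)*16 + I*sqrt(6)/3)) - 3)*429 = ((-6 + (16/3 + I*sqrt(6)/3)) - 3)*429 = ((-2/3 + I*sqrt(6)/3) - 3)*429 = (-11/3 + I*sqrt(6)/3)*429 = -1573 + 143*I*sqrt(6)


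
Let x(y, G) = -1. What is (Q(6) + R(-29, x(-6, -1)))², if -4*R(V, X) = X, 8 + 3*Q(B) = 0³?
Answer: 841/144 ≈ 5.8403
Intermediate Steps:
Q(B) = -8/3 (Q(B) = -8/3 + (⅓)*0³ = -8/3 + (⅓)*0 = -8/3 + 0 = -8/3)
R(V, X) = -X/4
(Q(6) + R(-29, x(-6, -1)))² = (-8/3 - ¼*(-1))² = (-8/3 + ¼)² = (-29/12)² = 841/144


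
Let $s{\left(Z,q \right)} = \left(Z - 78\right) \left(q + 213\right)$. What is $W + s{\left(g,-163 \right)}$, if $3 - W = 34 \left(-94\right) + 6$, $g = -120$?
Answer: $-6707$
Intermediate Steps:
$s{\left(Z,q \right)} = \left(-78 + Z\right) \left(213 + q\right)$
$W = 3193$ ($W = 3 - \left(34 \left(-94\right) + 6\right) = 3 - \left(-3196 + 6\right) = 3 - -3190 = 3 + 3190 = 3193$)
$W + s{\left(g,-163 \right)} = 3193 - 9900 = -6707$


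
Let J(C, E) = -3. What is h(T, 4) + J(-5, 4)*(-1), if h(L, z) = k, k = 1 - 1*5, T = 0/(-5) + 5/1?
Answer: -1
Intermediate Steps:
T = 5 (T = 0*(-⅕) + 5*1 = 0 + 5 = 5)
k = -4 (k = 1 - 5 = -4)
h(L, z) = -4
h(T, 4) + J(-5, 4)*(-1) = -4 - 3*(-1) = -4 + 3 = -1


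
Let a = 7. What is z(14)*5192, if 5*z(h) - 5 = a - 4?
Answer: 41536/5 ≈ 8307.2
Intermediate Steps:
z(h) = 8/5 (z(h) = 1 + (7 - 4)/5 = 1 + (⅕)*3 = 1 + ⅗ = 8/5)
z(14)*5192 = (8/5)*5192 = 41536/5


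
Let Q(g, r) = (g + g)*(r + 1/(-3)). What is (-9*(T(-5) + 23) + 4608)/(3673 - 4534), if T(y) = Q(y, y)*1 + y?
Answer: -1322/287 ≈ -4.6063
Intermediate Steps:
Q(g, r) = 2*g*(-1/3 + r) (Q(g, r) = (2*g)*(r + 1*(-1/3)) = (2*g)*(r - 1/3) = (2*g)*(-1/3 + r) = 2*g*(-1/3 + r))
T(y) = y + 2*y*(-1 + 3*y)/3 (T(y) = (2*y*(-1 + 3*y)/3)*1 + y = 2*y*(-1 + 3*y)/3 + y = y + 2*y*(-1 + 3*y)/3)
(-9*(T(-5) + 23) + 4608)/(3673 - 4534) = (-9*((1/3)*(-5)*(1 + 6*(-5)) + 23) + 4608)/(3673 - 4534) = (-9*((1/3)*(-5)*(1 - 30) + 23) + 4608)/(-861) = (-9*((1/3)*(-5)*(-29) + 23) + 4608)*(-1/861) = (-9*(145/3 + 23) + 4608)*(-1/861) = (-9*214/3 + 4608)*(-1/861) = (-642 + 4608)*(-1/861) = 3966*(-1/861) = -1322/287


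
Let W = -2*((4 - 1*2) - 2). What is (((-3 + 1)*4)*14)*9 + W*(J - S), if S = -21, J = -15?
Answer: -1008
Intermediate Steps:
W = 0 (W = -2*((4 - 2) - 2) = -2*(2 - 2) = -2*0 = 0)
(((-3 + 1)*4)*14)*9 + W*(J - S) = (((-3 + 1)*4)*14)*9 + 0*(-15 - 1*(-21)) = (-2*4*14)*9 + 0*(-15 + 21) = -8*14*9 + 0*6 = -112*9 + 0 = -1008 + 0 = -1008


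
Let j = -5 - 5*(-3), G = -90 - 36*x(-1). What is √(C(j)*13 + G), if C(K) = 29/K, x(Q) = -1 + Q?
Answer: √1970/10 ≈ 4.4385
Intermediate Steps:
G = -18 (G = -90 - 36*(-1 - 1) = -90 - 36*(-2) = -90 + 72 = -18)
j = 10 (j = -5 + 15 = 10)
√(C(j)*13 + G) = √((29/10)*13 - 18) = √(377/10 - 18) = √(197/10) = √1970/10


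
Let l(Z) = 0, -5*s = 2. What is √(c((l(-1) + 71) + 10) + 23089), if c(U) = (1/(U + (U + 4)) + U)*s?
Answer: 2*√992730630/415 ≈ 151.84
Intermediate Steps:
s = -⅖ (s = -⅕*2 = -⅖ ≈ -0.40000)
c(U) = -2*U/5 - 2/(5*(4 + 2*U)) (c(U) = (1/(U + (U + 4)) + U)*(-⅖) = (1/(U + (4 + U)) + U)*(-⅖) = (1/(4 + 2*U) + U)*(-⅖) = (U + 1/(4 + 2*U))*(-⅖) = -2*U/5 - 2/(5*(4 + 2*U)))
√(c((l(-1) + 71) + 10) + 23089) = √((-1 - 4*((0 + 71) + 10) - 2*((0 + 71) + 10)²)/(5*(2 + ((0 + 71) + 10))) + 23089) = √((-1 - 4*(71 + 10) - 2*(71 + 10)²)/(5*(2 + (71 + 10))) + 23089) = √((-1 - 4*81 - 2*81²)/(5*(2 + 81)) + 23089) = √((⅕)*(-1 - 324 - 2*6561)/83 + 23089) = √((⅕)*(1/83)*(-1 - 324 - 13122) + 23089) = √((⅕)*(1/83)*(-13447) + 23089) = √(-13447/415 + 23089) = √(9568488/415) = 2*√992730630/415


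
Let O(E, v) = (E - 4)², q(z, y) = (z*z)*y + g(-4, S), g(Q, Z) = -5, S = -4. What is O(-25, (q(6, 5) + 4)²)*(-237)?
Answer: -199317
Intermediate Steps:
q(z, y) = -5 + y*z² (q(z, y) = (z*z)*y - 5 = z²*y - 5 = y*z² - 5 = -5 + y*z²)
O(E, v) = (-4 + E)²
O(-25, (q(6, 5) + 4)²)*(-237) = (-4 - 25)²*(-237) = (-29)²*(-237) = 841*(-237) = -199317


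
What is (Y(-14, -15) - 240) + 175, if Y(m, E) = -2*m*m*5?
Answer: -2025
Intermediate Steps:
Y(m, E) = -10*m² (Y(m, E) = -2*m²*5 = -10*m²)
(Y(-14, -15) - 240) + 175 = (-10*(-14)² - 240) + 175 = (-10*196 - 240) + 175 = (-1960 - 240) + 175 = -2200 + 175 = -2025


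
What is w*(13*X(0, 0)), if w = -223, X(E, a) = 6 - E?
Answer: -17394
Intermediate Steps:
w*(13*X(0, 0)) = -2899*(6 - 1*0) = -2899*(6 + 0) = -2899*6 = -223*78 = -17394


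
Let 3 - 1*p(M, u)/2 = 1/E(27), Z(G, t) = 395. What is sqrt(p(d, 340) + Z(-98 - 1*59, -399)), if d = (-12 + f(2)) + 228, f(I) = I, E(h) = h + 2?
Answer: sqrt(337183)/29 ≈ 20.023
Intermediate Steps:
E(h) = 2 + h
d = 218 (d = (-12 + 2) + 228 = -10 + 228 = 218)
p(M, u) = 172/29 (p(M, u) = 6 - 2/(2 + 27) = 6 - 2/29 = 172/29)
sqrt(p(d, 340) + Z(-98 - 1*59, -399)) = sqrt(172/29 + 395) = sqrt(11627/29) = sqrt(337183)/29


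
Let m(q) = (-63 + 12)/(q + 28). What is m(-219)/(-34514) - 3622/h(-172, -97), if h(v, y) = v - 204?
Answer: 5969208763/619664356 ≈ 9.6330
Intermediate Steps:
m(q) = -51/(28 + q)
h(v, y) = -204 + v
m(-219)/(-34514) - 3622/h(-172, -97) = -51/(28 - 219)/(-34514) - 3622/(-204 - 172) = -51/(-191)*(-1/34514) - 3622/(-376) = -51*(-1/191)*(-1/34514) - 3622*(-1/376) = (51/191)*(-1/34514) + 1811/188 = -51/6592174 + 1811/188 = 5969208763/619664356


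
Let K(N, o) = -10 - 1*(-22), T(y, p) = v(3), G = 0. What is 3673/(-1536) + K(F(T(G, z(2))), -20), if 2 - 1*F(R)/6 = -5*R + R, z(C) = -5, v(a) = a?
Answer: 14759/1536 ≈ 9.6087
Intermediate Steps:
T(y, p) = 3
F(R) = 12 + 24*R (F(R) = 12 - 6*(-5*R + R) = 12 - (-24)*R = 12 + 24*R)
K(N, o) = 12 (K(N, o) = -10 + 22 = 12)
3673/(-1536) + K(F(T(G, z(2))), -20) = 3673/(-1536) + 12 = 3673*(-1/1536) + 12 = -3673/1536 + 12 = 14759/1536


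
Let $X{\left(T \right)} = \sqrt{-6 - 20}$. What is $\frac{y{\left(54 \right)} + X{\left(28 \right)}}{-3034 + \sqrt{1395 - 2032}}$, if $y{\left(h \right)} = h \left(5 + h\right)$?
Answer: $\frac{\sqrt{26} - 3186 i}{7 \sqrt{13} + 3034 i} \approx -1.05 - 0.010415 i$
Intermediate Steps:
$X{\left(T \right)} = i \sqrt{26}$ ($X{\left(T \right)} = \sqrt{-26} = i \sqrt{26}$)
$\frac{y{\left(54 \right)} + X{\left(28 \right)}}{-3034 + \sqrt{1395 - 2032}} = \frac{54 \left(5 + 54\right) + i \sqrt{26}}{-3034 + \sqrt{1395 - 2032}} = \frac{54 \cdot 59 + i \sqrt{26}}{-3034 + \sqrt{-637}} = \frac{3186 + i \sqrt{26}}{-3034 + 7 i \sqrt{13}}$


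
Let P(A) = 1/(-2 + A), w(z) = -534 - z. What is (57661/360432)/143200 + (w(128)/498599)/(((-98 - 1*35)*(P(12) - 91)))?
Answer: 348230084409587/345693152861519500800 ≈ 1.0073e-6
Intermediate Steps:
(57661/360432)/143200 + (w(128)/498599)/(((-98 - 1*35)*(P(12) - 91))) = (57661/360432)/143200 + ((-534 - 1*128)/498599)/(((-98 - 1*35)*(1/(-2 + 12) - 91))) = (57661*(1/360432))*(1/143200) + ((-534 - 128)*(1/498599))/(((-98 - 35)*(1/10 - 91))) = (57661/360432)*(1/143200) + (-662*1/498599)/((-133*(⅒ - 91))) = 57661/51613862400 - 662/(498599*((-133*(-909/10)))) = 57661/51613862400 - 662/(498599*120897/10) = 57661/51613862400 - 662/498599*10/120897 = 57661/51613862400 - 6620/60279123303 = 348230084409587/345693152861519500800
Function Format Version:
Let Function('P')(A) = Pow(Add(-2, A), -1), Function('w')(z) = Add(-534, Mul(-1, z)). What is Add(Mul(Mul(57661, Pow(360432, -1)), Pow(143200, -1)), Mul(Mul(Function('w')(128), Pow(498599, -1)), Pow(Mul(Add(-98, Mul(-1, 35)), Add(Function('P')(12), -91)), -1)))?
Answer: Rational(348230084409587, 345693152861519500800) ≈ 1.0073e-6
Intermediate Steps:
Add(Mul(Mul(57661, Pow(360432, -1)), Pow(143200, -1)), Mul(Mul(Function('w')(128), Pow(498599, -1)), Pow(Mul(Add(-98, Mul(-1, 35)), Add(Function('P')(12), -91)), -1))) = Add(Mul(Mul(57661, Pow(360432, -1)), Pow(143200, -1)), Mul(Mul(Add(-534, Mul(-1, 128)), Pow(498599, -1)), Pow(Mul(Add(-98, Mul(-1, 35)), Add(Pow(Add(-2, 12), -1), -91)), -1))) = Add(Mul(Mul(57661, Rational(1, 360432)), Rational(1, 143200)), Mul(Mul(Add(-534, -128), Rational(1, 498599)), Pow(Mul(Add(-98, -35), Add(Pow(10, -1), -91)), -1))) = Add(Mul(Rational(57661, 360432), Rational(1, 143200)), Mul(Mul(-662, Rational(1, 498599)), Pow(Mul(-133, Add(Rational(1, 10), -91)), -1))) = Add(Rational(57661, 51613862400), Mul(Rational(-662, 498599), Pow(Mul(-133, Rational(-909, 10)), -1))) = Add(Rational(57661, 51613862400), Mul(Rational(-662, 498599), Pow(Rational(120897, 10), -1))) = Add(Rational(57661, 51613862400), Mul(Rational(-662, 498599), Rational(10, 120897))) = Add(Rational(57661, 51613862400), Rational(-6620, 60279123303)) = Rational(348230084409587, 345693152861519500800)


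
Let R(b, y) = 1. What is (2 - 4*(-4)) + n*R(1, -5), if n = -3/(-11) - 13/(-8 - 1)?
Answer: 1952/99 ≈ 19.717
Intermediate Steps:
n = 170/99 (n = -3*(-1/11) - 13/(-9) = 3/11 - 13*(-⅑) = 3/11 + 13/9 = 170/99 ≈ 1.7172)
(2 - 4*(-4)) + n*R(1, -5) = (2 - 4*(-4)) + (170/99)*1 = (2 + 16) + 170/99 = 18 + 170/99 = 1952/99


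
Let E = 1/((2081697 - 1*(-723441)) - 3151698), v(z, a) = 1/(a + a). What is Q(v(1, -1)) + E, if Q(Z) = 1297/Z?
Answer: -898976641/346560 ≈ -2594.0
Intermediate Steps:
v(z, a) = 1/(2*a)
E = -1/346560 (E = 1/((2081697 + 723441) - 3151698) = 1/(2805138 - 3151698) = 1/(-346560) = -1/346560 ≈ -2.8855e-6)
Q(v(1, -1)) + E = 1297/(((½)/(-1))) - 1/346560 = 1297/(((½)*(-1))) - 1/346560 = 1297/(-½) - 1/346560 = 1297*(-2) - 1/346560 = -2594 - 1/346560 = -898976641/346560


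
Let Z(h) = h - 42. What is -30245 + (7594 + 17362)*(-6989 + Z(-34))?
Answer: -176344385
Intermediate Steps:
Z(h) = -42 + h
-30245 + (7594 + 17362)*(-6989 + Z(-34)) = -30245 + (7594 + 17362)*(-6989 + (-42 - 34)) = -30245 + 24956*(-6989 - 76) = -30245 + 24956*(-7065) = -30245 - 176314140 = -176344385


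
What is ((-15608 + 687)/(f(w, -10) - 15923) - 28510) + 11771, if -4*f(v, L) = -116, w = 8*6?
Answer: -266034745/15894 ≈ -16738.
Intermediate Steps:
w = 48
f(v, L) = 29 (f(v, L) = -1/4*(-116) = 29)
((-15608 + 687)/(f(w, -10) - 15923) - 28510) + 11771 = ((-15608 + 687)/(29 - 15923) - 28510) + 11771 = (-14921/(-15894) - 28510) + 11771 = (-14921*(-1/15894) - 28510) + 11771 = (14921/15894 - 28510) + 11771 = -453123019/15894 + 11771 = -266034745/15894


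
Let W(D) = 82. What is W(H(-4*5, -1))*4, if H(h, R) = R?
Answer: 328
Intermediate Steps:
W(H(-4*5, -1))*4 = 82*4 = 328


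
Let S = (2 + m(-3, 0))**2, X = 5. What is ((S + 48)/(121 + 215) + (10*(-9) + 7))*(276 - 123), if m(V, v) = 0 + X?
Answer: -1417341/112 ≈ -12655.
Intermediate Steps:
m(V, v) = 5 (m(V, v) = 0 + 5 = 5)
S = 49 (S = (2 + 5)**2 = 7**2 = 49)
((S + 48)/(121 + 215) + (10*(-9) + 7))*(276 - 123) = ((49 + 48)/(121 + 215) + (10*(-9) + 7))*(276 - 123) = (97/336 + (-90 + 7))*153 = (97*(1/336) - 83)*153 = (97/336 - 83)*153 = -27791/336*153 = -1417341/112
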